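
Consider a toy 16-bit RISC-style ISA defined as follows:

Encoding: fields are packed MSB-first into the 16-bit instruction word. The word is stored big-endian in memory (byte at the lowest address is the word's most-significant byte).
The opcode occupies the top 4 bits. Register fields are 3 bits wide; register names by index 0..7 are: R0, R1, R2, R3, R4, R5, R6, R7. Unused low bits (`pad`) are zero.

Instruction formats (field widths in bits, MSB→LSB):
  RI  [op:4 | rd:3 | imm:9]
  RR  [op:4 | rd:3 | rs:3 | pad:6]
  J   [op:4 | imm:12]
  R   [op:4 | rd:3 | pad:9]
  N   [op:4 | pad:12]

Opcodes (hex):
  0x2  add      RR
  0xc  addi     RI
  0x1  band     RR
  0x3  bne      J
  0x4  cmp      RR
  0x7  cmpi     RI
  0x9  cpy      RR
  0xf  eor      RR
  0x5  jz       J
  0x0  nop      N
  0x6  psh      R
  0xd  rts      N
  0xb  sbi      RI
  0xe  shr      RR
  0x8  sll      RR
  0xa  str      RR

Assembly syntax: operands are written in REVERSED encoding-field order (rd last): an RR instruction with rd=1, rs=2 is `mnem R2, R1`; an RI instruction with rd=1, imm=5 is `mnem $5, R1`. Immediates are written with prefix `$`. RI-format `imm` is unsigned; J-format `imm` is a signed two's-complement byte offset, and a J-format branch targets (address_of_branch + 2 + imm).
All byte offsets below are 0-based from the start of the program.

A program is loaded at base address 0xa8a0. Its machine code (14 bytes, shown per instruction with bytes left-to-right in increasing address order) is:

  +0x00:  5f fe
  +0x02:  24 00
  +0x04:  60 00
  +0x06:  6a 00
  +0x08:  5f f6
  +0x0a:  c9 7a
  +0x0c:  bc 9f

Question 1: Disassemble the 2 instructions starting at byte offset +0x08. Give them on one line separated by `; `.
[08] 5f f6 → 0x5ff6
  opcode bits[15:12]=0x5: jz/J
  imm: (w>>0)&0xfff=0xff6 (s12→-10) → $-10
[0a] c9 7a → 0xc97a
  opcode bits[15:12]=0xc: addi/RI
  rd: (w>>9)&0x7=0x4 → R4
  imm: (w>>0)&0x1ff=0x17a → $378

jz $-10; addi $378, R4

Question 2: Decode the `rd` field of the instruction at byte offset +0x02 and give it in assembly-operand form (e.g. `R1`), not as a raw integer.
R2

off 0x02: read 24 00 as big → 0x2400
  top 4b → 0x2 → add [RR]
  [11:9] rd=2 = R2
  [8:6] rs=0 = R0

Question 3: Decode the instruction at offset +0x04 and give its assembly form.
off 0x04: read 60 00 as big → 0x6000
  opcode bits[15:12]=0x6: psh/R
  rd: (w>>9)&0x7=0x0 → R0

psh R0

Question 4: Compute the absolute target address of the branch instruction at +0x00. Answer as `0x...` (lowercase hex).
@+00  big-endian(5f fe) = 0x5ffe
  top 4b → 0x5 → jz [J]
  [11:0] imm=4094 (s12→-2) = $-2
  target = base 0xa8a0 + off 0x00 + 2 + imm -2 = 0xa8a0

0xa8a0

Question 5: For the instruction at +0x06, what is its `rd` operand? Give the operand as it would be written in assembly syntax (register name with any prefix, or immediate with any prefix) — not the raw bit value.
R5

off 0x06: read 6a 00 as big → 0x6a00
  top 4b → 0x6 → psh [R]
  [11:9] rd=5 = R5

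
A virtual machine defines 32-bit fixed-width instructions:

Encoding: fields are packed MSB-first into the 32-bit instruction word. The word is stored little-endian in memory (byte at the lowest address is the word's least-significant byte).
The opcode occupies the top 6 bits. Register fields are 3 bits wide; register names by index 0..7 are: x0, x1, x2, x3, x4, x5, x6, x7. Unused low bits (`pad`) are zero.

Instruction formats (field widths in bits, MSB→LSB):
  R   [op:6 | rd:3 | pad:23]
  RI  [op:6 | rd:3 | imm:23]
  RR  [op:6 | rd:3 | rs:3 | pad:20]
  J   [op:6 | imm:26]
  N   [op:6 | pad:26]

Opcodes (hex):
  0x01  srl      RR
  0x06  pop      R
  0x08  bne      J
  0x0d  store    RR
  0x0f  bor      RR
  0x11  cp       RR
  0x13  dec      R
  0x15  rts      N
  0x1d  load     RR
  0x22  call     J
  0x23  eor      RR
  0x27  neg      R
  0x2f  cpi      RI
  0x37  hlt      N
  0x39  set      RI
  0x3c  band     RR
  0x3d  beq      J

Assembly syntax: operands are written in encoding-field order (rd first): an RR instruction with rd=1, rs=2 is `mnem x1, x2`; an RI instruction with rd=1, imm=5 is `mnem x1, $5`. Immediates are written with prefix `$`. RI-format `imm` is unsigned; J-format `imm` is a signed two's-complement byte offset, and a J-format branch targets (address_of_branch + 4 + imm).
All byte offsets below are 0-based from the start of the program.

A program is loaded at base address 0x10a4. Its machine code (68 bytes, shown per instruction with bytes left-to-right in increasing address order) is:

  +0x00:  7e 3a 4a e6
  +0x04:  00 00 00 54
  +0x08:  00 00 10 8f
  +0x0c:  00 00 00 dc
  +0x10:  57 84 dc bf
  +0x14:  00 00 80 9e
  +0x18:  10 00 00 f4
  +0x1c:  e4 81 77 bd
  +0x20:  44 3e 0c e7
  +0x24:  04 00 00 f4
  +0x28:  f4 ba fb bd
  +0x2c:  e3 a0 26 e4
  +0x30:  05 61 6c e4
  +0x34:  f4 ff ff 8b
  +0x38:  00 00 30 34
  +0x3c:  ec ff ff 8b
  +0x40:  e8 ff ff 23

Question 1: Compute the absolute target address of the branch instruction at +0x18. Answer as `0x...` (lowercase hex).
[18] 10 00 00 f4 → 0xf4000010
  op=0xf4000010>>26=0x3d ⇒ beq (J)
  [25:0] imm=16 = $16
  target = base 0x10a4 + off 0x18 + 4 + imm 16 = 0x10d0

0x10d0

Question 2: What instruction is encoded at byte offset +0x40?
bne $-24

+0x40: e8 ff ff 23 ⇒ word 0x23ffffe8 (little)
  opcode bits[31:26]=0x8: bne/J
  [25:0] imm=67108840 (s26→-24) = $-24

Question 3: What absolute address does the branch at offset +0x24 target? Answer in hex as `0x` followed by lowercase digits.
+0x24: 04 00 00 f4 ⇒ word 0xf4000004 (little)
  op=0xf4000004>>26=0x3d ⇒ beq (J)
  imm: (w>>0)&0x3ffffff=0x4 → $4
  target = base 0x10a4 + off 0x24 + 4 + imm 4 = 0x10d0

0x10d0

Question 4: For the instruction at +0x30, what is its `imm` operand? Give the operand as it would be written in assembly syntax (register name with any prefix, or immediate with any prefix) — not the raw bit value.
+0x30: 05 61 6c e4 ⇒ word 0xe46c6105 (little)
  top 6b → 0x39 → set [RI]
  rd@[25:23]=0x0 ⇒ x0
  imm@[22:0]=0x6c6105 ⇒ $7102725

$7102725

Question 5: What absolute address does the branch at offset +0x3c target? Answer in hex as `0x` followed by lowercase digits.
0x10d0

@+3c  little-endian(ec ff ff 8b) = 0x8bffffec
  top 6b → 0x22 → call [J]
  [25:0] imm=67108844 (s26→-20) = $-20
  target = base 0x10a4 + off 0x3c + 4 + imm -20 = 0x10d0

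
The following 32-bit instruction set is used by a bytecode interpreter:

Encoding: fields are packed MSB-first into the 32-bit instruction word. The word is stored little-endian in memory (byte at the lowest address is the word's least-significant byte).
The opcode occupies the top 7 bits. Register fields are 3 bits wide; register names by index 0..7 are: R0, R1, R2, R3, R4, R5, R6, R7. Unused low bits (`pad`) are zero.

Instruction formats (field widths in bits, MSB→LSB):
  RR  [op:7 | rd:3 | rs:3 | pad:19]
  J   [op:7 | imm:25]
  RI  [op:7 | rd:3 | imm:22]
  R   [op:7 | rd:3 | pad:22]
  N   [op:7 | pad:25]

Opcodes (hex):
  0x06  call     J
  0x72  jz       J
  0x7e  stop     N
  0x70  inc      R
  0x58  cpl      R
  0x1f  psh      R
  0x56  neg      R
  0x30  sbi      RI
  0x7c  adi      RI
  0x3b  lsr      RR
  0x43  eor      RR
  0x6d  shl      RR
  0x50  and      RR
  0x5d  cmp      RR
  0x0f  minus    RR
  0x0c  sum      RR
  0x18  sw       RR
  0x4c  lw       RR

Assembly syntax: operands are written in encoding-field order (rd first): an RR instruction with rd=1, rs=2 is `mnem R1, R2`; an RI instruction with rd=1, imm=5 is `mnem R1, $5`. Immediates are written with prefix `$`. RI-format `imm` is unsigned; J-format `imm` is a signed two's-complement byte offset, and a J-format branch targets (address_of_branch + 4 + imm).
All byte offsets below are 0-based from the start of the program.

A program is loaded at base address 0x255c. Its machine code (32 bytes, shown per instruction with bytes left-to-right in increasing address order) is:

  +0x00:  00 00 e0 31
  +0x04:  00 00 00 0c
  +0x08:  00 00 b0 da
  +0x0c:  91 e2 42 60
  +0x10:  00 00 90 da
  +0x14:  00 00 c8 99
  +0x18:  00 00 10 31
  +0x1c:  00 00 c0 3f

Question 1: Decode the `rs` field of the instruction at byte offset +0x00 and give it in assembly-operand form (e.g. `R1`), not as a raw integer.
R4

[00] 00 00 e0 31 → 0x31e00000
  op=0x31e00000>>25=0x18 ⇒ sw (RR)
  rd: (w>>22)&0x7=0x7 → R7
  rs: (w>>19)&0x7=0x4 → R4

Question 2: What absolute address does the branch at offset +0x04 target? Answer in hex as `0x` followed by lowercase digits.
0x2564

+0x04: 00 00 00 0c ⇒ word 0x0c000000 (little)
  op=0x0c000000>>25=0x6 ⇒ call (J)
  imm: (w>>0)&0x1ffffff=0x0 → $0
  target = base 0x255c + off 0x04 + 4 + imm 0 = 0x2564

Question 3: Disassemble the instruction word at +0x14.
lw R7, R1

[14] 00 00 c8 99 → 0x99c80000
  op=0x99c80000>>25=0x4c ⇒ lw (RR)
  rd: (w>>22)&0x7=0x7 → R7
  rs: (w>>19)&0x7=0x1 → R1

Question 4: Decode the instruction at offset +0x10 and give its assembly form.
shl R2, R2

[10] 00 00 90 da → 0xda900000
  top 7b → 0x6d → shl [RR]
  [24:22] rd=2 = R2
  [21:19] rs=2 = R2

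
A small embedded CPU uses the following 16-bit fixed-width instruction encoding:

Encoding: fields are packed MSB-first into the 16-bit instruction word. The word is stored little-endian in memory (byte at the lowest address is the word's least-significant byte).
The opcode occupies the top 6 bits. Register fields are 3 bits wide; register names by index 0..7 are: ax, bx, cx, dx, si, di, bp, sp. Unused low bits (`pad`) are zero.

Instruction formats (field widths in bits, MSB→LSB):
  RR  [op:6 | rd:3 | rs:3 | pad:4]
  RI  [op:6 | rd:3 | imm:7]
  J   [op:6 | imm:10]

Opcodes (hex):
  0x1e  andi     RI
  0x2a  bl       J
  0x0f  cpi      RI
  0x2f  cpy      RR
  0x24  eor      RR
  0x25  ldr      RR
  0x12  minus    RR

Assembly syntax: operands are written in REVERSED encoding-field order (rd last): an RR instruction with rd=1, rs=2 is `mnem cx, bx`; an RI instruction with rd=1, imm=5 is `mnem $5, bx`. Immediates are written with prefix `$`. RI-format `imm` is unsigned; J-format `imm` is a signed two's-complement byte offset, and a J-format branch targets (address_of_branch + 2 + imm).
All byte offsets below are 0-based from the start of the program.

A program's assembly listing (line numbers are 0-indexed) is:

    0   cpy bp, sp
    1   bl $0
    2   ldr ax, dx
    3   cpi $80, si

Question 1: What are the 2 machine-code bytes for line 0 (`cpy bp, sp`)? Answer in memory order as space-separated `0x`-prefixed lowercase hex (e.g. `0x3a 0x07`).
0xe0 0xbf

line 0 (cpy): pack op=0x2f:6|rd=7:3|rs=6:3|pad=0:4 = 0xbfe0; little→ e0 bf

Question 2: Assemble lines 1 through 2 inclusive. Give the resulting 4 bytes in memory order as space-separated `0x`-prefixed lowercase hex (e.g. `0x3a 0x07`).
line 1 (bl): pack op=0x2a:6|imm=0:10 = 0xa800; little→ 00 a8
line 2 (ldr): pack op=0x25:6|rd=3:3|rs=0:3|pad=0:4 = 0x9580; little→ 80 95

0x00 0xa8 0x80 0x95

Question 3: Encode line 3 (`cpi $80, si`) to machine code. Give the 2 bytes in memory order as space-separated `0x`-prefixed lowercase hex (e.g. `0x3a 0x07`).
3. cpi fields op=0xf:6|rd=4:3|imm=80:7 → word 3e50h → 50 3e

0x50 0x3e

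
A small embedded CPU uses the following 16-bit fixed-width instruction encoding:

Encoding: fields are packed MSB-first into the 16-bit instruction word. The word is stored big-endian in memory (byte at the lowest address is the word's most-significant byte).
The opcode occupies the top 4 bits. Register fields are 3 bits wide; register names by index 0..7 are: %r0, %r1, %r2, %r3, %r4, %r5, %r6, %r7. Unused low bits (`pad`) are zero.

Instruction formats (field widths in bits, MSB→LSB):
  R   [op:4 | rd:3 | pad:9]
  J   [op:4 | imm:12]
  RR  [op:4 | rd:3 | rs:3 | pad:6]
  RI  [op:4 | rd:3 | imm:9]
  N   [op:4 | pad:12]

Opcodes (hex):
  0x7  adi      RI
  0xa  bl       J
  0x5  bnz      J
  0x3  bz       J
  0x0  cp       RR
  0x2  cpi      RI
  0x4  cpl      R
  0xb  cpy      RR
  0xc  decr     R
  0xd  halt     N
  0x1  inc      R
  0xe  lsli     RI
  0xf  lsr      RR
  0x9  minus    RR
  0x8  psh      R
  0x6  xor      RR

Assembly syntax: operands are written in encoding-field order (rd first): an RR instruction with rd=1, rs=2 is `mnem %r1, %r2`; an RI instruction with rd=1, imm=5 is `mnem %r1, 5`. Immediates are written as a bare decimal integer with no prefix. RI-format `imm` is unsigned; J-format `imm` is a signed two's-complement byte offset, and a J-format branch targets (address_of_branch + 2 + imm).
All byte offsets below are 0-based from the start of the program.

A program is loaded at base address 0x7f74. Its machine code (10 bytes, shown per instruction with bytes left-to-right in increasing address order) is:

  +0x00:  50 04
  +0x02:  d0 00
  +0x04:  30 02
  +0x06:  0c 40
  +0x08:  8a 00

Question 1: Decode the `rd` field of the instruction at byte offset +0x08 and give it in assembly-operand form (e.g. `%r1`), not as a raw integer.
@+08  big-endian(8a 00) = 0x8a00
  top 4b → 0x8 → psh [R]
  [11:9] rd=5 = %r5

%r5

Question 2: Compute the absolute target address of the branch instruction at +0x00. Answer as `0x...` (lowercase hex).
[00] 50 04 → 0x5004
  opcode bits[15:12]=0x5: bnz/J
  imm@[11:0]=0x4 ⇒ 4
  target = base 0x7f74 + off 0x00 + 2 + imm 4 = 0x7f7a

0x7f7a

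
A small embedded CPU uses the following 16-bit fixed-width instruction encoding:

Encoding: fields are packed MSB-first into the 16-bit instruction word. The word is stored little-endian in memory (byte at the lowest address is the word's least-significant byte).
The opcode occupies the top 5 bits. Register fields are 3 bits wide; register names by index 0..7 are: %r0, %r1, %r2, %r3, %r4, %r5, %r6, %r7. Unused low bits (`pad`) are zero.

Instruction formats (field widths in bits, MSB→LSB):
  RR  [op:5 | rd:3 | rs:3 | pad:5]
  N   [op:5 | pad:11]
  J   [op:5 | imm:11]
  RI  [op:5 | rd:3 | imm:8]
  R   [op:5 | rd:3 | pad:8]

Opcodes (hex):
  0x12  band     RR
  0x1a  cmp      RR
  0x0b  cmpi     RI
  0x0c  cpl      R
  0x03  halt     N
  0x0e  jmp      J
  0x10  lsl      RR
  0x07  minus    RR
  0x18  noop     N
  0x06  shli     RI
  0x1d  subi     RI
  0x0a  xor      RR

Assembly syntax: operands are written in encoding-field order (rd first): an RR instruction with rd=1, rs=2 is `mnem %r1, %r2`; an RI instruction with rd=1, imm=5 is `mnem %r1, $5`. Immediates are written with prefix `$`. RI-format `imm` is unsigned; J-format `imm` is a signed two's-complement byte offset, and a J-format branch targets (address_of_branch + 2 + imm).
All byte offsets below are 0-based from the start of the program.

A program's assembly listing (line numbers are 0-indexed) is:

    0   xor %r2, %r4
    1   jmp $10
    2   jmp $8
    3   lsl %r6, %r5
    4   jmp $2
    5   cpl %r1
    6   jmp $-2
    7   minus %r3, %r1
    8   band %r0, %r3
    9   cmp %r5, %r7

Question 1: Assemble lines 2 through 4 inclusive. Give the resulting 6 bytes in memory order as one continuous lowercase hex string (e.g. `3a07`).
line 2 (jmp): pack op=0xe:5|imm=8:11 = 0x7008; little→ 08 70
line 3 (lsl): pack op=0x10:5|rd=6:3|rs=5:3|pad=0:5 = 0x86a0; little→ a0 86
line 4 (jmp): pack op=0xe:5|imm=2:11 = 0x7002; little→ 02 70

0870a0860270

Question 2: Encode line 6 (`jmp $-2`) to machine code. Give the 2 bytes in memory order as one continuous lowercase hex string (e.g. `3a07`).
L6: jmp op=0xe:5|imm=-2:11 ⇒ 0x77fe ⇒ little fe 77

fe77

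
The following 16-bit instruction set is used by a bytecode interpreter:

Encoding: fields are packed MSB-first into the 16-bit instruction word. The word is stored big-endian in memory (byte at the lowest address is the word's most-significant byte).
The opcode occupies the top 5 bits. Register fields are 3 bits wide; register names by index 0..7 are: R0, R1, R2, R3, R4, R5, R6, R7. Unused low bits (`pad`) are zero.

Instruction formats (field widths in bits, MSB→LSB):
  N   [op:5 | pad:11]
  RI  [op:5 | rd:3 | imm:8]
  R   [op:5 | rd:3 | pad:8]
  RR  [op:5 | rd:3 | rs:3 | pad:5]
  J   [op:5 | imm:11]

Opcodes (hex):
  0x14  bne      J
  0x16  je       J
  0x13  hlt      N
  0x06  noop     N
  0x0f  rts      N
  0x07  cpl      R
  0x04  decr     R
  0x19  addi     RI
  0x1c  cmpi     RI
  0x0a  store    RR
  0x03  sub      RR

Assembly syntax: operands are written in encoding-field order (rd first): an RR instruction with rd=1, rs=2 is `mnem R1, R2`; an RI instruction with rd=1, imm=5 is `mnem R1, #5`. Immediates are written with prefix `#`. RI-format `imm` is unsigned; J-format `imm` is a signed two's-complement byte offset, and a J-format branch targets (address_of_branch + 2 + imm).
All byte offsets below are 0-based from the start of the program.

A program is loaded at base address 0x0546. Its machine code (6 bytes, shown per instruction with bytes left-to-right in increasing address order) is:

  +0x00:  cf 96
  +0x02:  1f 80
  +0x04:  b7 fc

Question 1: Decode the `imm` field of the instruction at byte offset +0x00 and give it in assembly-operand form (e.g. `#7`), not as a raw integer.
[00] cf 96 → 0xcf96
  opcode bits[15:11]=0x19: addi/RI
  rd@[10:8]=0x7 ⇒ R7
  imm@[7:0]=0x96 ⇒ #150

#150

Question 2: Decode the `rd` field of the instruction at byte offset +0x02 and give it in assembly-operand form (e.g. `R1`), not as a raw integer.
R7

@+02  big-endian(1f 80) = 0x1f80
  top 5b → 0x3 → sub [RR]
  rd: (w>>8)&0x7=0x7 → R7
  rs: (w>>5)&0x7=0x4 → R4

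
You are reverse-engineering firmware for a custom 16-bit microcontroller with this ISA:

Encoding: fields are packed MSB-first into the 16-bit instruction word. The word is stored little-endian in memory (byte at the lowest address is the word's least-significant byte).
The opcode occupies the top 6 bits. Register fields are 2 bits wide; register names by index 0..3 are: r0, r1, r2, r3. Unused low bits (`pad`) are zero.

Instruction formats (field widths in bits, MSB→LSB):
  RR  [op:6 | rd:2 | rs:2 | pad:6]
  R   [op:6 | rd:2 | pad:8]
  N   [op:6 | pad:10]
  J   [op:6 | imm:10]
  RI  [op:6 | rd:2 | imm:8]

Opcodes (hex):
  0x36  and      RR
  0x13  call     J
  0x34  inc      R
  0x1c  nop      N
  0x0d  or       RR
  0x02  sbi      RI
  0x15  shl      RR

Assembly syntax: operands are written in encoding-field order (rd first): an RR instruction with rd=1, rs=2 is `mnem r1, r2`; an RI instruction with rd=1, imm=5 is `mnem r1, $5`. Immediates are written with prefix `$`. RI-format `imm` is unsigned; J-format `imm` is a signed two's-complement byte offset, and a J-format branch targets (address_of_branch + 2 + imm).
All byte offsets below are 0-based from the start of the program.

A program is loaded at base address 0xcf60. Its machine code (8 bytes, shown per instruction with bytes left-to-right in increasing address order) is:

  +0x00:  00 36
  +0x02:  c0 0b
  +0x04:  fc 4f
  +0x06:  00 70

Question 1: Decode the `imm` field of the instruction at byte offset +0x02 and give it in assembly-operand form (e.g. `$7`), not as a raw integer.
off 0x02: read c0 0b as little → 0x0bc0
  top 6b → 0x2 → sbi [RI]
  rd: (w>>8)&0x3=0x3 → r3
  imm: (w>>0)&0xff=0xc0 → $192

$192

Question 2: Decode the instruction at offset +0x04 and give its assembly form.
+0x04: fc 4f ⇒ word 0x4ffc (little)
  op=0x4ffc>>10=0x13 ⇒ call (J)
  imm: (w>>0)&0x3ff=0x3fc (s10→-4) → $-4

call $-4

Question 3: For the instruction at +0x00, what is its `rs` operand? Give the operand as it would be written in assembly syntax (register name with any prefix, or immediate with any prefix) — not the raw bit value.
r0

[00] 00 36 → 0x3600
  opcode bits[15:10]=0xd: or/RR
  [9:8] rd=2 = r2
  [7:6] rs=0 = r0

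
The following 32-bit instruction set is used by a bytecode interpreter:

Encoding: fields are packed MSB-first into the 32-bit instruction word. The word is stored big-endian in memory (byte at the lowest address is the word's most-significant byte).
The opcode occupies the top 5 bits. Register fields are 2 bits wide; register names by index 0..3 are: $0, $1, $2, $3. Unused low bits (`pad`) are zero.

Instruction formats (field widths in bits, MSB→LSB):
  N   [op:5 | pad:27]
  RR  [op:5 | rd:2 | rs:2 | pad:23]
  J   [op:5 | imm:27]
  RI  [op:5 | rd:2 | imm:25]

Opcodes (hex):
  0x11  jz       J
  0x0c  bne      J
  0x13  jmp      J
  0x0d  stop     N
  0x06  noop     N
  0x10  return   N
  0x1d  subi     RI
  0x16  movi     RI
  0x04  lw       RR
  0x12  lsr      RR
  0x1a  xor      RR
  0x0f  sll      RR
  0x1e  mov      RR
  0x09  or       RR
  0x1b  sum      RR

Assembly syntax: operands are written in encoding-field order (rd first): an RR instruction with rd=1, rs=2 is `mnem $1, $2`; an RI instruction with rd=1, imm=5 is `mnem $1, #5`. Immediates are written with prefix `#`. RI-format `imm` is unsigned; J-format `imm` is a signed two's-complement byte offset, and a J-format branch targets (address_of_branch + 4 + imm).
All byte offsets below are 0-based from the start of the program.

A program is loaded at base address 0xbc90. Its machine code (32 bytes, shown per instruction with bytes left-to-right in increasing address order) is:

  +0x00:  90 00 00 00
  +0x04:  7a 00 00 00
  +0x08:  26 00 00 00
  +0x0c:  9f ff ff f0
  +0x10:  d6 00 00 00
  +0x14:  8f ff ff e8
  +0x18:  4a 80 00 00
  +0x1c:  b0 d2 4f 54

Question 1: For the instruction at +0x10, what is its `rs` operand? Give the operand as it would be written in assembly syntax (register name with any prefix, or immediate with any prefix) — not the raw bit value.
$0

+0x10: d6 00 00 00 ⇒ word 0xd6000000 (big)
  opcode bits[31:27]=0x1a: xor/RR
  rd: (w>>25)&0x3=0x3 → $3
  rs: (w>>23)&0x3=0x0 → $0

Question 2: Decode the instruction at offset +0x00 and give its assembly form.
lsr $0, $0

+0x00: 90 00 00 00 ⇒ word 0x90000000 (big)
  op=0x90000000>>27=0x12 ⇒ lsr (RR)
  rd@[26:25]=0x0 ⇒ $0
  rs@[24:23]=0x0 ⇒ $0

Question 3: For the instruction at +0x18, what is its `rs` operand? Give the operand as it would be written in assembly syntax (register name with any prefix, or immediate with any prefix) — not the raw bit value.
$1

off 0x18: read 4a 80 00 00 as big → 0x4a800000
  opcode bits[31:27]=0x9: or/RR
  rd@[26:25]=0x1 ⇒ $1
  rs@[24:23]=0x1 ⇒ $1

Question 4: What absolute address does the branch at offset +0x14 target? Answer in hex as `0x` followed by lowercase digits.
@+14  big-endian(8f ff ff e8) = 0x8fffffe8
  opcode bits[31:27]=0x11: jz/J
  [26:0] imm=134217704 (s27→-24) = #-24
  target = base 0xbc90 + off 0x14 + 4 + imm -24 = 0xbc90

0xbc90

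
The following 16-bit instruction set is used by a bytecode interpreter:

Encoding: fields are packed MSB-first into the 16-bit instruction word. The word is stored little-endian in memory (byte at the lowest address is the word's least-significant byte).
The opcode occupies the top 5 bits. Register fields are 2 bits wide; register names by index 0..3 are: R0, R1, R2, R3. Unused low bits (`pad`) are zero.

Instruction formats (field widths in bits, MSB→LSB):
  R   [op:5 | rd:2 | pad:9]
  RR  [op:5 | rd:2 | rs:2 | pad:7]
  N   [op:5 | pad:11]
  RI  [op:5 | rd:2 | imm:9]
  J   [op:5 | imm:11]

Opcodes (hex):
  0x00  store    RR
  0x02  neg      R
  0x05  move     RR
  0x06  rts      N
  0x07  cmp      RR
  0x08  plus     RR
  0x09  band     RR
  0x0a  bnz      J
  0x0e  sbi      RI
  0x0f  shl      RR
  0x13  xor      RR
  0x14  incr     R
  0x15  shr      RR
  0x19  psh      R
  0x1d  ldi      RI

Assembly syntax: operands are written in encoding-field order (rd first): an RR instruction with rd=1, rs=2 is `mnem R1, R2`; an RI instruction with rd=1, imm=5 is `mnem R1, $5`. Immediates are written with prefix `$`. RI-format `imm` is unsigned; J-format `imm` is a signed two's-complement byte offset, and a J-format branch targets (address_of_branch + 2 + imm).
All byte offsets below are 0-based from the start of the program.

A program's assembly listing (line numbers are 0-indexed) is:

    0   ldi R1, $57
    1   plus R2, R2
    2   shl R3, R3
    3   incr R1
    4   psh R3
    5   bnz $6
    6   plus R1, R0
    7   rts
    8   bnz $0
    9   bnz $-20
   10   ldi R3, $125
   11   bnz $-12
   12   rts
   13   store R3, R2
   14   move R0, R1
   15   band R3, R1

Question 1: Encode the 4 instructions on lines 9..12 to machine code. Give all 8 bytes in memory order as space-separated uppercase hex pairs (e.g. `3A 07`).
EC 57 7D EE F4 57 00 30

L9: bnz op=0xa:5|imm=-20:11 ⇒ 0x57ec ⇒ little ec 57
L10: ldi op=0x1d:5|rd=3:2|imm=125:9 ⇒ 0xee7d ⇒ little 7d ee
L11: bnz op=0xa:5|imm=-12:11 ⇒ 0x57f4 ⇒ little f4 57
L12: rts op=0x6:5|pad=0:11 ⇒ 0x3000 ⇒ little 00 30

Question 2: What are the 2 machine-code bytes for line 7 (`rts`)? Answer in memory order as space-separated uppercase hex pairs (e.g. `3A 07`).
7. rts fields op=0x6:5|pad=0:11 → word 3000h → 00 30

00 30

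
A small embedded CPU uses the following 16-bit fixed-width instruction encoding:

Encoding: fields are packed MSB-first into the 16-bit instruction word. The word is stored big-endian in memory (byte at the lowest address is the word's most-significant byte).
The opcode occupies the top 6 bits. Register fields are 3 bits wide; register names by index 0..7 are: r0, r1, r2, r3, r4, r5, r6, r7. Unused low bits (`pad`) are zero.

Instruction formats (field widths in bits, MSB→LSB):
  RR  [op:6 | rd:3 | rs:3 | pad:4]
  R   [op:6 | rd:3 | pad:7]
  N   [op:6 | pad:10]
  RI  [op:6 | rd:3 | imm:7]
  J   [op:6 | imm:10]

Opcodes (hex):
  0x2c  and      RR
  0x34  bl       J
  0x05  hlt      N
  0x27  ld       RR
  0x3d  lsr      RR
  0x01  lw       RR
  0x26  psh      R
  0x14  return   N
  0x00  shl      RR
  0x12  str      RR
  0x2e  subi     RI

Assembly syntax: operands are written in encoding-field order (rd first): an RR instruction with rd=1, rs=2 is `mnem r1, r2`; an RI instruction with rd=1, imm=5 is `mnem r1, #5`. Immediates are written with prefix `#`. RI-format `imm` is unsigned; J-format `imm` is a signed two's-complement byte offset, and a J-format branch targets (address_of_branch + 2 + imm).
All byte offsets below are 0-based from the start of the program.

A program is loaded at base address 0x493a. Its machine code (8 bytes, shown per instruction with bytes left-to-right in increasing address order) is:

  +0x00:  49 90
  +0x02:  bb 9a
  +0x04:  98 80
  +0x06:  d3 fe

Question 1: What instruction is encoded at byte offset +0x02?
subi r7, #26

@+02  big-endian(bb 9a) = 0xbb9a
  top 6b → 0x2e → subi [RI]
  rd: (w>>7)&0x7=0x7 → r7
  imm: (w>>0)&0x7f=0x1a → #26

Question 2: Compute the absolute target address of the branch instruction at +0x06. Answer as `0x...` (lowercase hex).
+0x06: d3 fe ⇒ word 0xd3fe (big)
  top 6b → 0x34 → bl [J]
  imm@[9:0]=0x3fe (s10→-2) ⇒ #-2
  target = base 0x493a + off 0x06 + 2 + imm -2 = 0x4940

0x4940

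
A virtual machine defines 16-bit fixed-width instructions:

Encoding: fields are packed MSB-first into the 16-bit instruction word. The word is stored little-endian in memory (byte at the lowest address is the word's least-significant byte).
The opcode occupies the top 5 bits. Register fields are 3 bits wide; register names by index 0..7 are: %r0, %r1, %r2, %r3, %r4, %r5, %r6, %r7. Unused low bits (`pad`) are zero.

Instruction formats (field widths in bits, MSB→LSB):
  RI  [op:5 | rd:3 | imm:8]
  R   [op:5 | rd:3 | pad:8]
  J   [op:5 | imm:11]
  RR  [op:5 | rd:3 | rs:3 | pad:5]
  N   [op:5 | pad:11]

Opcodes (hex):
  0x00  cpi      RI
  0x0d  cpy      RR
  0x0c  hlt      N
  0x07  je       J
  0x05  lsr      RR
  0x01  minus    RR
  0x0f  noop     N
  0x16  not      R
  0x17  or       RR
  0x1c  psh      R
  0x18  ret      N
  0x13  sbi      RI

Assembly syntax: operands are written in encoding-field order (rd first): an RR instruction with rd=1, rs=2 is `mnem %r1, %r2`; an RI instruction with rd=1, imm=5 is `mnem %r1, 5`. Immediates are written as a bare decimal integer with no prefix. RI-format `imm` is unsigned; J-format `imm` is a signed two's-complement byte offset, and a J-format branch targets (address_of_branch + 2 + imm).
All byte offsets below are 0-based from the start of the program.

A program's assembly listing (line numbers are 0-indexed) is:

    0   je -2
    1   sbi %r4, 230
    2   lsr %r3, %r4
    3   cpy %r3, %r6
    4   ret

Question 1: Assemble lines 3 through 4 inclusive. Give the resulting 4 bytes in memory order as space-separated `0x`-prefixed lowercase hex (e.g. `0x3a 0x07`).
line 3 (cpy): pack op=0xd:5|rd=3:3|rs=6:3|pad=0:5 = 0x6bc0; little→ c0 6b
line 4 (ret): pack op=0x18:5|pad=0:11 = 0xc000; little→ 00 c0

0xc0 0x6b 0x00 0xc0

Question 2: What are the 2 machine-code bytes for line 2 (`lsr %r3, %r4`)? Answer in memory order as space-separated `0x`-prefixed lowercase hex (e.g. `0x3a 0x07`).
line 2 (lsr): pack op=0x5:5|rd=3:3|rs=4:3|pad=0:5 = 0x2b80; little→ 80 2b

0x80 0x2b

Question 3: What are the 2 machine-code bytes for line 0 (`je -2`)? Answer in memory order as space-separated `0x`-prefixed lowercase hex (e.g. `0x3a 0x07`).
L0: je op=0x7:5|imm=-2:11 ⇒ 0x3ffe ⇒ little fe 3f

0xfe 0x3f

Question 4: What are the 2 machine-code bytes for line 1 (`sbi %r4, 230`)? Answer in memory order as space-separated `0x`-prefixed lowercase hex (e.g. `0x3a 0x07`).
line 1 (sbi): pack op=0x13:5|rd=4:3|imm=230:8 = 0x9ce6; little→ e6 9c

0xe6 0x9c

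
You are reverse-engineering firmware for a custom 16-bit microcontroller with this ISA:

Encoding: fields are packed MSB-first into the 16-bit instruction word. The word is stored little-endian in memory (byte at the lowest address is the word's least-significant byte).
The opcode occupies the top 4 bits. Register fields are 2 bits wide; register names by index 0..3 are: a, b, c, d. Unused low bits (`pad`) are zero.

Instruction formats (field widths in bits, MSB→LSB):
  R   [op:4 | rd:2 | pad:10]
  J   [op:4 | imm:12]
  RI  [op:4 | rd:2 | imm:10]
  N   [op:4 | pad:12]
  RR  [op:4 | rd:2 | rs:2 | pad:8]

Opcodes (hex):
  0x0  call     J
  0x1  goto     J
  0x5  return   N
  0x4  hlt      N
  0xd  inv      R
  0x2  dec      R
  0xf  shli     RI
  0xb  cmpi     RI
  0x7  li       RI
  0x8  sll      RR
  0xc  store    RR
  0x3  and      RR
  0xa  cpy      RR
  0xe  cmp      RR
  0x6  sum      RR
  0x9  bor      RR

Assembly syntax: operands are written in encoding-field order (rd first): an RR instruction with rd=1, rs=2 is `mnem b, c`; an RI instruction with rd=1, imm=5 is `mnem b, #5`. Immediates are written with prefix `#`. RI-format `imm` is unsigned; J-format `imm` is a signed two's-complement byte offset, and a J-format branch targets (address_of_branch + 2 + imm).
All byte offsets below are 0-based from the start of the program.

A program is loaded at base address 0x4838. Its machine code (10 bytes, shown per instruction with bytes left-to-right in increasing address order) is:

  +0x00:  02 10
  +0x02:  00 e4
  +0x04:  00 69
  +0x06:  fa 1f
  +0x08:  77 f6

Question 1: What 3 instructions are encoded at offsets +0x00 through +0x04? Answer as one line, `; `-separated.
goto #2; cmp b, a; sum c, b

+0x00: 02 10 ⇒ word 0x1002 (little)
  opcode bits[15:12]=0x1: goto/J
  imm@[11:0]=0x2 ⇒ #2
+0x02: 00 e4 ⇒ word 0xe400 (little)
  opcode bits[15:12]=0xe: cmp/RR
  rd@[11:10]=0x1 ⇒ b
  rs@[9:8]=0x0 ⇒ a
+0x04: 00 69 ⇒ word 0x6900 (little)
  opcode bits[15:12]=0x6: sum/RR
  rd@[11:10]=0x2 ⇒ c
  rs@[9:8]=0x1 ⇒ b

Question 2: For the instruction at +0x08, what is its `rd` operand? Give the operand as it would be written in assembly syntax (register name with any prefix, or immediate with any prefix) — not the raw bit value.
b

@+08  little-endian(77 f6) = 0xf677
  op=0xf677>>12=0xf ⇒ shli (RI)
  [11:10] rd=1 = b
  [9:0] imm=631 = #631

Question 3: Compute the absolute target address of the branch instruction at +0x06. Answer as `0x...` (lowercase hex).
0x483a

@+06  little-endian(fa 1f) = 0x1ffa
  opcode bits[15:12]=0x1: goto/J
  imm@[11:0]=0xffa (s12→-6) ⇒ #-6
  target = base 0x4838 + off 0x06 + 2 + imm -6 = 0x483a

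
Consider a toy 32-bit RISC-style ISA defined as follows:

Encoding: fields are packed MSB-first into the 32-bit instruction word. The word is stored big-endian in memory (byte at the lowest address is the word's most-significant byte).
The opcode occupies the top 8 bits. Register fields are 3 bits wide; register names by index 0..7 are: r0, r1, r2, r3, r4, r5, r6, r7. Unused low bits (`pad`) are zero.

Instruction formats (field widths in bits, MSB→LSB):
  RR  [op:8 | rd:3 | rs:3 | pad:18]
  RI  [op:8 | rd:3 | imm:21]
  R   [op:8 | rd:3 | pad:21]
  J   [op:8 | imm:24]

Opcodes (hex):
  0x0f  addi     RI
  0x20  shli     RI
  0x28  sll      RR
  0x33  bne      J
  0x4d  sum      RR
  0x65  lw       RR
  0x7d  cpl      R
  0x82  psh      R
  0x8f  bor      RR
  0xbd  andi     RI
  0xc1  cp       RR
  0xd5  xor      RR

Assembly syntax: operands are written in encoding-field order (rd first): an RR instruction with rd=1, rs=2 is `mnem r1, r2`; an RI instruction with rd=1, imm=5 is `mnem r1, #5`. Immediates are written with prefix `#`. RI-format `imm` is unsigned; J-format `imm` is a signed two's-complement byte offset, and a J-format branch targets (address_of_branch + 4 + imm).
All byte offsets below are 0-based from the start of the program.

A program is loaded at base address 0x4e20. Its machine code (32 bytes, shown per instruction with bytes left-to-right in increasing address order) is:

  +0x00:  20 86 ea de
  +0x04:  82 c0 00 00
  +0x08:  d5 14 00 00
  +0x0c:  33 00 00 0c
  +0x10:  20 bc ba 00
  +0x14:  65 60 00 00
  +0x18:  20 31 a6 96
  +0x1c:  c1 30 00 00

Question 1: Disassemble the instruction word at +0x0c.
@+0c  big-endian(33 00 00 0c) = 0x3300000c
  op=0x3300000c>>24=0x33 ⇒ bne (J)
  imm: (w>>0)&0xffffff=0xc → #12

bne #12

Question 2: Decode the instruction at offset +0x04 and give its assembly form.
psh r6

@+04  big-endian(82 c0 00 00) = 0x82c00000
  top 8b → 0x82 → psh [R]
  [23:21] rd=6 = r6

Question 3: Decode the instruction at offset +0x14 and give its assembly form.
@+14  big-endian(65 60 00 00) = 0x65600000
  top 8b → 0x65 → lw [RR]
  rd@[23:21]=0x3 ⇒ r3
  rs@[20:18]=0x0 ⇒ r0

lw r3, r0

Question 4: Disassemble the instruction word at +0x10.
shli r5, #1882624

[10] 20 bc ba 00 → 0x20bcba00
  op=0x20bcba00>>24=0x20 ⇒ shli (RI)
  rd@[23:21]=0x5 ⇒ r5
  imm@[20:0]=0x1cba00 ⇒ #1882624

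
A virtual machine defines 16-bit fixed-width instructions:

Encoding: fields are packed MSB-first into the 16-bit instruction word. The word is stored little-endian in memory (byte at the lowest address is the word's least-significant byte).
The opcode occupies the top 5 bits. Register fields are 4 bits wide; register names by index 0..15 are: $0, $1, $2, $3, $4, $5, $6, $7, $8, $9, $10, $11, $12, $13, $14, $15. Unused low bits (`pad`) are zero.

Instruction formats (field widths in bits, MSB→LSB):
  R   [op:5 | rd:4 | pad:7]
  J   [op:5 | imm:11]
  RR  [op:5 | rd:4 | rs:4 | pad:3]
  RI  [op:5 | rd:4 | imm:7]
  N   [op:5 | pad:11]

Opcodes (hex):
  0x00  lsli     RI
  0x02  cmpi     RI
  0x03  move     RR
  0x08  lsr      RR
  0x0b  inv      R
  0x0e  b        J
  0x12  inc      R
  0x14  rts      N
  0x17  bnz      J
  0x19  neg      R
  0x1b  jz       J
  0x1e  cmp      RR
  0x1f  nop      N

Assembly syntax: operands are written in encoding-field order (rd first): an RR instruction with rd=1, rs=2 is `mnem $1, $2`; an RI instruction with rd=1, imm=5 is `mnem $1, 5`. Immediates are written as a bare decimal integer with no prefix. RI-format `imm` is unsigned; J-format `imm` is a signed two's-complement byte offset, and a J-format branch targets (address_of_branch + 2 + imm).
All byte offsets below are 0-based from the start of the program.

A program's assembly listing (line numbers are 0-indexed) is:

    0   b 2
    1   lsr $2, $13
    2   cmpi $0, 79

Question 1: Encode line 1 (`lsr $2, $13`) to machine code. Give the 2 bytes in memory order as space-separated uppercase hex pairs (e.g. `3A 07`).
68 41

L1: lsr op=0x8:5|rd=2:4|rs=13:4|pad=0:3 ⇒ 0x4168 ⇒ little 68 41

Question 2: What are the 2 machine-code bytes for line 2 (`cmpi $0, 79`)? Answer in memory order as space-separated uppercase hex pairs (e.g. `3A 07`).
line 2 (cmpi): pack op=0x2:5|rd=0:4|imm=79:7 = 0x104f; little→ 4f 10

4F 10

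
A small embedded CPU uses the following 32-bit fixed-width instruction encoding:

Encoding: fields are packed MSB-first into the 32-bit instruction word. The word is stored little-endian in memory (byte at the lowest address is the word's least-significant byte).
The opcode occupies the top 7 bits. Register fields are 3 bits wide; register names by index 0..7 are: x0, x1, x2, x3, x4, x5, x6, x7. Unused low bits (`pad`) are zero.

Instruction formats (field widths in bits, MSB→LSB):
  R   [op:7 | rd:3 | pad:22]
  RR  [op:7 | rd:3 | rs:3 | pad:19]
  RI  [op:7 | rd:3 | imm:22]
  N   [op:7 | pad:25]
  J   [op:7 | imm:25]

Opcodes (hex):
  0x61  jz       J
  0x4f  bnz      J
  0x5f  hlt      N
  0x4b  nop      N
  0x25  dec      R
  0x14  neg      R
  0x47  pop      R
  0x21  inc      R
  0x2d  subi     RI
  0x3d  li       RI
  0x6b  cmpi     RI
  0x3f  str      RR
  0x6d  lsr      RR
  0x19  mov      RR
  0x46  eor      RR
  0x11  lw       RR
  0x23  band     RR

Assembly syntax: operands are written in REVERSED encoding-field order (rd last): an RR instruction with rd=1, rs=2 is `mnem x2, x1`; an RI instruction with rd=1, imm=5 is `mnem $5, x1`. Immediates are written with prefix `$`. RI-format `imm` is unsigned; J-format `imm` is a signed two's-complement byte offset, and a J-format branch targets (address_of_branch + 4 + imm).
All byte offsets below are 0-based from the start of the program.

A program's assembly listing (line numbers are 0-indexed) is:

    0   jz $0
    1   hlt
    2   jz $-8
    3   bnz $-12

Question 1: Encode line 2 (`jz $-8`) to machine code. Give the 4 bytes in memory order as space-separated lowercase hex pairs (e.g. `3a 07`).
f8 ff ff c3

L2: jz op=0x61:7|imm=-8:25 ⇒ 0xc3fffff8 ⇒ little f8 ff ff c3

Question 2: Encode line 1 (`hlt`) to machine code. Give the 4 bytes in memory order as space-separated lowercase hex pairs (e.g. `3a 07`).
00 00 00 be

1. hlt fields op=0x5f:7|pad=0:25 → word be000000h → 00 00 00 be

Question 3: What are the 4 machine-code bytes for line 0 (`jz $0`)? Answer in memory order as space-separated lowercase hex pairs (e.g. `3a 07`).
L0: jz op=0x61:7|imm=0:25 ⇒ 0xc2000000 ⇒ little 00 00 00 c2

00 00 00 c2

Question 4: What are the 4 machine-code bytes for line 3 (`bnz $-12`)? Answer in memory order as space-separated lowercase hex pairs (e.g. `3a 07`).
L3: bnz op=0x4f:7|imm=-12:25 ⇒ 0x9ffffff4 ⇒ little f4 ff ff 9f

f4 ff ff 9f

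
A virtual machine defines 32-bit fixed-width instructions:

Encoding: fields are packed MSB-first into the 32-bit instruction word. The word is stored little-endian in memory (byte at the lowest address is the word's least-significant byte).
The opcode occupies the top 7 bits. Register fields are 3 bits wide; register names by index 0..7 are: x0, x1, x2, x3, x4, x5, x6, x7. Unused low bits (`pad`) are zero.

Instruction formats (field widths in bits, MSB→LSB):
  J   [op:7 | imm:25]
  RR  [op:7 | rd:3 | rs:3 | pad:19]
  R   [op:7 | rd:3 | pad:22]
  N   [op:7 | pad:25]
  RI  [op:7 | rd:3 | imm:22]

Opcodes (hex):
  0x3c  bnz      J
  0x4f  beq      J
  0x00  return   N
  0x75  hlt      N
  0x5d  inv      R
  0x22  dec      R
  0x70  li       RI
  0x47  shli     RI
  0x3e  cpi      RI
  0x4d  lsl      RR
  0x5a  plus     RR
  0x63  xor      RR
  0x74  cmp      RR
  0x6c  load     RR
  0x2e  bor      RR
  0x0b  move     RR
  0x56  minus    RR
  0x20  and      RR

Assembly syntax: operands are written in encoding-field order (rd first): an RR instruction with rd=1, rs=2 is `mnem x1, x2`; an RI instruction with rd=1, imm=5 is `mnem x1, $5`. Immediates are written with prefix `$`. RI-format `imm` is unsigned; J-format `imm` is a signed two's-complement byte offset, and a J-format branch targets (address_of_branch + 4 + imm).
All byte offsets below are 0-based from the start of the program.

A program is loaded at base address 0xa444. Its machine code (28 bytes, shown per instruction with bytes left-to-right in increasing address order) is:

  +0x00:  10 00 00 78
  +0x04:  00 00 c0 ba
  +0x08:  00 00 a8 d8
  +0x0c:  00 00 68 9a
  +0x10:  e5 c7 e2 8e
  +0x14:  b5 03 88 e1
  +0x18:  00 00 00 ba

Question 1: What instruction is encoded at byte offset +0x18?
@+18  little-endian(00 00 00 ba) = 0xba000000
  opcode bits[31:25]=0x5d: inv/R
  rd@[24:22]=0x0 ⇒ x0

inv x0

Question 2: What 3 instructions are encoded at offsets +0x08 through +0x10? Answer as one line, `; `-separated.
load x2, x5; lsl x1, x5; shli x3, $2279397

@+08  little-endian(00 00 a8 d8) = 0xd8a80000
  opcode bits[31:25]=0x6c: load/RR
  [24:22] rd=2 = x2
  [21:19] rs=5 = x5
@+0c  little-endian(00 00 68 9a) = 0x9a680000
  opcode bits[31:25]=0x4d: lsl/RR
  [24:22] rd=1 = x1
  [21:19] rs=5 = x5
@+10  little-endian(e5 c7 e2 8e) = 0x8ee2c7e5
  opcode bits[31:25]=0x47: shli/RI
  [24:22] rd=3 = x3
  [21:0] imm=2279397 = $2279397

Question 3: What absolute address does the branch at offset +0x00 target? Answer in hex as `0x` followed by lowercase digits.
0xa458

+0x00: 10 00 00 78 ⇒ word 0x78000010 (little)
  op=0x78000010>>25=0x3c ⇒ bnz (J)
  imm@[24:0]=0x10 ⇒ $16
  target = base 0xa444 + off 0x00 + 4 + imm 16 = 0xa458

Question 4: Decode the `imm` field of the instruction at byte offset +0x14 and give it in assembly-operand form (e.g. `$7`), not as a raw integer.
+0x14: b5 03 88 e1 ⇒ word 0xe18803b5 (little)
  op=0xe18803b5>>25=0x70 ⇒ li (RI)
  rd@[24:22]=0x6 ⇒ x6
  imm@[21:0]=0x803b5 ⇒ $525237

$525237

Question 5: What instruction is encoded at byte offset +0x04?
inv x3

[04] 00 00 c0 ba → 0xbac00000
  op=0xbac00000>>25=0x5d ⇒ inv (R)
  rd: (w>>22)&0x7=0x3 → x3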